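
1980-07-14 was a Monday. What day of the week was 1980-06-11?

Wednesday

Count forward from the earlier date (June 11, 1980) to the later (July 14, 1980):
June 1980: 30 − 11 = 19 days remain.
July 1–14, 1980: 14 days.
Total: 19 + 14 = 33 days.
33 mod 7 = 5, so 5 days before Monday is Wednesday.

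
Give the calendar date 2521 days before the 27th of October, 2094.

the 2nd of December, 2087

Count 2521 days before October 27, 2094:
December 2, 2087 → December 2, 2088: 366 days (2088 is a leap year).
December 2, 2088 → December 2, 2089: 365 days.
December 2, 2089 → December 2, 2090: 365 days.
December 2, 2090 → December 2, 2091: 365 days.
December 2, 2091 → December 2, 2092: 366 days (2092 is a leap year).
December 2, 2092 → December 2, 2093: 365 days.
December 2093: 31 − 2 = 29 days remain.
Then 9 full months totalling 273 days.
October 1–27, 2094: 27 days.
Residual: 329 days.
Total: 2521 days.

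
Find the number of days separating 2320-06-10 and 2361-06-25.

14990

Day-of-year of June 10, 2320: 162.
Day-of-year of June 25, 2361: 176.
2320 has 366 days, so 366 − 162 = 204 days remain in 2320.
Full years 2321–2360: 30 common + 10 leap = 30×365 + 10×366 = 14610 days.
Total: 204 + 14610 + 176 = 14990 days.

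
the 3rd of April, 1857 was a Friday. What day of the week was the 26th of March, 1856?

Count forward from the earlier date (March 26, 1856) to the later (April 3, 1857):
Day-of-year of March 26, 1856: 86.
Day-of-year of April 3, 1857: 93.
1856 has 366 days, so 366 − 86 = 280 days remain in 1856.
Total: 280 + 93 = 373 days.
373 mod 7 = 2, so 2 days before Friday is Wednesday.

Wednesday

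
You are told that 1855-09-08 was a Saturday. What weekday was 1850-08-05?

Monday

Count forward from the earlier date (August 5, 1850) to the later (September 8, 1855):
August 5, 1850 → August 5, 1851: 365 days.
August 5, 1851 → August 5, 1852: 366 days (1852 is a leap year).
August 5, 1852 → August 5, 1853: 365 days.
August 5, 1853 → August 5, 1854: 365 days.
August 5, 1854 → August 5, 1855: 365 days.
August 1855: 31 − 5 = 26 days remain.
September 1–8, 1855: 8 days.
Residual: 34 days.
Total: 1860 days.
1860 mod 7 = 5, so 5 days before Saturday is Monday.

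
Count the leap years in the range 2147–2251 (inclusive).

Years divisible by 4: 2148, 2152, …, 2248 — 26 in all.
Of these, 2200 is divisible by 100 but not 400, so not leap.
Leap years: 26 − 1 = 25.

25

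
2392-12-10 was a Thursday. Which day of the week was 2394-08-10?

Day-of-year of December 10, 2392: 345.
Day-of-year of August 10, 2394: 222.
2392 has 366 days, so 366 − 345 = 21 days remain in 2392.
Full years: 2393: 365. Sum = 365.
Total: 21 + 365 + 222 = 608 days.
608 mod 7 = 6, so 6 days after Thursday is Wednesday.

Wednesday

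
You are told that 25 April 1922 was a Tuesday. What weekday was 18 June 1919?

Count forward from the earlier date (June 18, 1919) to the later (April 25, 1922):
Day-of-year of June 18, 1919: 169.
Day-of-year of April 25, 1922: 115.
1919 has 365 days, so 365 − 169 = 196 days remain in 1919.
Full years: 1920: 366; 1921: 365. Sum = 731.
Total: 196 + 731 + 115 = 1042 days.
1042 mod 7 = 6, so 6 days before Tuesday is Wednesday.

Wednesday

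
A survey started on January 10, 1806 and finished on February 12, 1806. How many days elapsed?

January 1806: 31 − 10 = 21 days remain.
February 1–12, 1806: 12 days (1806 is not a leap year).
Total: 21 + 12 = 33 days.

33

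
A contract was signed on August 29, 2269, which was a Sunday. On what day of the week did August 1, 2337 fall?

Sunday

From August 29, 2269 to August 29, 2336: 67 years, of which 16 contain a Feb 29 — 51×365 + 16×366 = 24471 days.
(2300 is not a leap year (divisible by 100 but not 400).)
August 2336: 31 − 29 = 2 days remain.
Then 11 full months totalling 334 days.
August 1, 2337: 1 day.
Residual: 337 days.
Total: 24808 days.
24808 is a multiple of 7, so August 1, 2337 falls on the same weekday: Sunday.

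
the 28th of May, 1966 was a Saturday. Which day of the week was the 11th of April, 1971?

Day-of-year of May 28, 1966: 148.
Day-of-year of April 11, 1971: 101.
1966 has 365 days, so 365 − 148 = 217 days remain in 1966.
Full years: 1967: 365; 1968: 366; 1969: 365; 1970: 365. Sum = 1461.
Total: 217 + 1461 + 101 = 1779 days.
1779 mod 7 = 1, so 1 day after Saturday is Sunday.

Sunday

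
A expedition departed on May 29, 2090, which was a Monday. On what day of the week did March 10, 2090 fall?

Count forward from the earlier date (March 10, 2090) to the later (May 29, 2090):
March 2090: 31 − 10 = 21 days remain.
Then April (30): 30 days.
May 1–29, 2090: 29 days.
Total: 21 + 30 + 29 = 80 days.
80 mod 7 = 3, so 3 days before Monday is Friday.

Friday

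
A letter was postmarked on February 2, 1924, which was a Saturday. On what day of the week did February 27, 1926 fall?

Day-of-year of February 2, 1924: 33.
Day-of-year of February 27, 1926: 58.
1924 has 366 days, so 366 − 33 = 333 days remain in 1924.
Full years: 1925: 365. Sum = 365.
Total: 333 + 365 + 58 = 756 days.
756 is a multiple of 7, so February 27, 1926 falls on the same weekday: Saturday.

Saturday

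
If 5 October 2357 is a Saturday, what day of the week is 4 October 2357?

Friday

Count forward from the earlier date (October 4, 2357) to the later (October 5, 2357):
Within October 2357: 5 − 4 = 1 day.
1 mod 7 = 1, so 1 day before Saturday is Friday.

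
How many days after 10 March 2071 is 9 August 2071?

152

March 2071: 31 − 10 = 21 days remain.
Then April (30), May (31), June (30), July (31): 30 + 31 + 30 + 31 = 122 days.
August 1–9, 2071: 9 days.
Total: 21 + 122 + 9 = 152 days.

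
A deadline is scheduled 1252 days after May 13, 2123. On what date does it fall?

October 16, 2126

Count 1252 days after May 13, 2123:
May 13, 2123 → May 13, 2124: 366 days (2124 is a leap year).
May 13, 2124 → May 13, 2125: 365 days.
May 13, 2125 → May 13, 2126: 365 days.
May 2126: 31 − 13 = 18 days remain.
Then June (30), July (31), August (31), September (30): 30 + 31 + 31 + 30 = 122 days.
October 1–16, 2126: 16 days.
Residual: 156 days.
Total: 1252 days.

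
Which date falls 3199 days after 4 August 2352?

8 May 2361

Count 3199 days after August 4, 2352:
From August 4, 2352 to August 4, 2360: 8 years, of which 2 contain a Feb 29 — 6×365 + 2×366 = 2922 days.
August 2360: 31 − 4 = 27 days remain.
Then September (30), October (31), November (30), December (31), January (31), February 2361 (28), March (31), April (30): 30 + 31 + 30 + 31 + 31 + 28 + 31 + 30 = 242 days.
May 1–8, 2361: 8 days.
Residual: 277 days.
Total: 3199 days.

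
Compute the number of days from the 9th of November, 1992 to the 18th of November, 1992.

9

Within November 1992: 18 − 9 = 9 days.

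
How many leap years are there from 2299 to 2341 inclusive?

Years divisible by 4 in [2299, 2341]: 2300, 2304, 2308, 2312, 2316, 2320, 2324, 2328, 2332, 2336, 2340.
Of these, 2300 is divisible by 100 but not 400, so not leap.
Leap years: 11 − 1 = 10.

10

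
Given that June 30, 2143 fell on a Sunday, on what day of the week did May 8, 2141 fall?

Count forward from the earlier date (May 8, 2141) to the later (June 30, 2143):
Day-of-year of May 8, 2141: 128.
Day-of-year of June 30, 2143: 181.
2141 has 365 days, so 365 − 128 = 237 days remain in 2141.
Full years: 2142: 365. Sum = 365.
Total: 237 + 365 + 181 = 783 days.
783 mod 7 = 6, so 6 days before Sunday is Monday.

Monday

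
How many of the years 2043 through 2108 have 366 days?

Years divisible by 4: 2044, 2048, …, 2108 — 17 in all.
Of these, 2100 is divisible by 100 but not 400, so not leap.
Leap years: 17 − 1 = 16.

16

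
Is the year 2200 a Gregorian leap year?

2200 is not a leap year (divisible by 100 but not 400).

No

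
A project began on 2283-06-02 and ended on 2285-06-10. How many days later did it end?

739

June 2, 2283 → June 2, 2284: 366 days (2284 is a leap year).
June 2, 2284 → June 2, 2285: 365 days.
Within June 2285: 10 − 2 = 8 days.
Total: 739 days.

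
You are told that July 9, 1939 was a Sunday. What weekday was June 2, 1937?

Wednesday

Count forward from the earlier date (June 2, 1937) to the later (July 9, 1939):
June 2, 1937 → June 2, 1938: 365 days.
June 2, 1938 → June 2, 1939: 365 days.
June 1939: 30 − 2 = 28 days remain.
July 1–9, 1939: 9 days.
Residual: 37 days.
Total: 767 days.
767 mod 7 = 4, so 4 days before Sunday is Wednesday.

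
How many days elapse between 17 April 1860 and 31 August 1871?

From April 17, 1860 to April 17, 1871: 11 years, of which 2 contain a Feb 29 — 9×365 + 2×366 = 4017 days.
April 1871: 30 − 17 = 13 days remain.
Then May (31), June (30), July (31): 31 + 30 + 31 = 92 days.
August 1–31, 1871: 31 days.
Residual: 136 days.
Total: 4153 days.

4153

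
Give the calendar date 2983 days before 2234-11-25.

2226-09-25

Count 2983 days before November 25, 2234:
From September 25, 2226 to September 25, 2234: 8 years, of which 2 contain a Feb 29 — 6×365 + 2×366 = 2922 days.
September 2234: 30 − 25 = 5 days remain.
Then October (31): 31 days.
November 1–25, 2234: 25 days.
Residual: 61 days.
Total: 2983 days.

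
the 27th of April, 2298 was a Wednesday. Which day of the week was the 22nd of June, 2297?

Count forward from the earlier date (June 22, 2297) to the later (April 27, 2298):
June 2297: 30 − 22 = 8 days remain.
Then 9 full months totalling 274 days.
April 1–27, 2298: 27 days.
Residual: 309 days.
Total: 309 days.
309 mod 7 = 1, so 1 day before Wednesday is Tuesday.

Tuesday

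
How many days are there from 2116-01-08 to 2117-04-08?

456

January 8, 2116 → January 8, 2117: 366 days (2116 is a leap year).
January 2117: 31 − 8 = 23 days remain.
Then February 2117 (28), March (31): 28 + 31 = 59 days.
April 1–8, 2117: 8 days.
Residual: 90 days.
Total: 456 days.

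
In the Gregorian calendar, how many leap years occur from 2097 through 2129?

Years divisible by 4 in [2097, 2129]: 2100, 2104, 2108, 2112, 2116, 2120, 2124, 2128.
Of these, 2100 is divisible by 100 but not 400, so not leap.
Leap years: 8 − 1 = 7.

7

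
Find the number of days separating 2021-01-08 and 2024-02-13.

1131

January 8, 2021 → January 8, 2022: 365 days.
January 8, 2022 → January 8, 2023: 365 days.
January 8, 2023 → January 8, 2024: 365 days.
January 2024: 31 − 8 = 23 days remain.
February 1–13, 2024: 13 days (2024 is a leap year).
Residual: 36 days.
Total: 1131 days.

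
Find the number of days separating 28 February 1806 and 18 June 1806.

110

February 1806: 28 − 28 = 0 days remain (1806 is not a leap year, so February has 28 days).
Then March (31), April (30), May (31): 31 + 30 + 31 = 92 days.
June 1–18, 1806: 18 days.
Total: 0 + 92 + 18 = 110 days.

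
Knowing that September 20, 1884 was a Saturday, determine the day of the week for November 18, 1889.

Day-of-year of September 20, 1884: 264.
Day-of-year of November 18, 1889: 322.
1884 has 366 days, so 366 − 264 = 102 days remain in 1884.
Full years: 1885: 365; 1886: 365; 1887: 365; 1888: 366. Sum = 1461.
Total: 102 + 1461 + 322 = 1885 days.
1885 mod 7 = 2, so 2 days after Saturday is Monday.

Monday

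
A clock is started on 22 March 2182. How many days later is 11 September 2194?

From March 22, 2182 to March 22, 2194: 12 years, of which 3 contain a Feb 29 — 9×365 + 3×366 = 4383 days.
March 2194: 31 − 22 = 9 days remain.
Then April (30), May (31), June (30), July (31), August (31): 30 + 31 + 30 + 31 + 31 = 153 days.
September 1–11, 2194: 11 days.
Residual: 173 days.
Total: 4556 days.

4556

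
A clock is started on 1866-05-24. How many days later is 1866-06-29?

May 1866: 31 − 24 = 7 days remain.
June 1–29, 1866: 29 days.
Total: 7 + 29 = 36 days.

36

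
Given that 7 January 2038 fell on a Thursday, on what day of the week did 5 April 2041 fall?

Day-of-year of January 7, 2038: 7.
Day-of-year of April 5, 2041: 95.
2038 has 365 days, so 365 − 7 = 358 days remain in 2038.
Full years: 2039: 365; 2040: 366. Sum = 731.
Total: 358 + 731 + 95 = 1184 days.
1184 mod 7 = 1, so 1 day after Thursday is Friday.

Friday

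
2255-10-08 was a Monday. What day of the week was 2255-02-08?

Thursday

Count forward from the earlier date (February 8, 2255) to the later (October 8, 2255):
February 2255: 28 − 8 = 20 days remain (2255 is not a leap year, so February has 28 days).
Then March (31), April (30), May (31), June (30), July (31), August (31), September (30): 31 + 30 + 31 + 30 + 31 + 31 + 30 = 214 days.
October 1–8, 2255: 8 days.
Total: 20 + 214 + 8 = 242 days.
242 mod 7 = 4, so 4 days before Monday is Thursday.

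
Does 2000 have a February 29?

Yes

2000 is a leap year (divisible by 400).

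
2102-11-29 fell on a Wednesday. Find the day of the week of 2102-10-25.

Count forward from the earlier date (October 25, 2102) to the later (November 29, 2102):
October 2102: 31 − 25 = 6 days remain.
November 1–29, 2102: 29 days.
Total: 6 + 29 = 35 days.
35 is a multiple of 7, so 2102-10-25 falls on the same weekday: Wednesday.

Wednesday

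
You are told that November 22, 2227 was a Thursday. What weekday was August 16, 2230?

Monday

Day-of-year of November 22, 2227: 326.
Day-of-year of August 16, 2230: 228.
2227 has 365 days, so 365 − 326 = 39 days remain in 2227.
Full years: 2228: 366; 2229: 365. Sum = 731.
Total: 39 + 731 + 228 = 998 days.
998 mod 7 = 4, so 4 days after Thursday is Monday.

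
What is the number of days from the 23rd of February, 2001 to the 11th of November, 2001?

261

February 2001: 28 − 23 = 5 days remain (2001 is not a leap year, so February has 28 days).
Then March (31), April (30), May (31), June (30), July (31), August (31), September (30), October (31): 31 + 30 + 31 + 30 + 31 + 31 + 30 + 31 = 245 days.
November 1–11, 2001: 11 days.
Total: 5 + 245 + 11 = 261 days.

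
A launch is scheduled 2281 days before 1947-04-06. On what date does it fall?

1941-01-06

Count 2281 days before April 6, 1947:
January 6, 1941 → January 6, 1942: 365 days.
January 6, 1942 → January 6, 1943: 365 days.
January 6, 1943 → January 6, 1944: 365 days.
January 6, 1944 → January 6, 1945: 366 days (1944 is a leap year).
January 6, 1945 → January 6, 1946: 365 days.
January 6, 1946 → January 6, 1947: 365 days.
January 1947: 31 − 6 = 25 days remain.
Then February 1947 (28), March (31): 28 + 31 = 59 days.
April 1–6, 1947: 6 days.
Residual: 90 days.
Total: 2281 days.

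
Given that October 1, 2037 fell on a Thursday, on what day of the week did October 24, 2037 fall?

Saturday

Within October 2037: 24 − 1 = 23 days.
23 mod 7 = 2, so 2 days after Thursday is Saturday.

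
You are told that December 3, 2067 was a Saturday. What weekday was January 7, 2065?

Wednesday

Count forward from the earlier date (January 7, 2065) to the later (December 3, 2067):
January 7, 2065 → January 7, 2066: 365 days.
January 7, 2066 → January 7, 2067: 365 days.
January 2067: 31 − 7 = 24 days remain.
Then 10 full months totalling 303 days.
December 1–3, 2067: 3 days.
Residual: 330 days.
Total: 1060 days.
1060 mod 7 = 3, so 3 days before Saturday is Wednesday.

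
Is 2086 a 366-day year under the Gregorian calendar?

No

2086 is not a leap year.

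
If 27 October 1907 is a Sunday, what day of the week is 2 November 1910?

Wednesday

October 27, 1907 → October 27, 1908: 366 days (1908 is a leap year).
October 27, 1908 → October 27, 1909: 365 days.
October 27, 1909 → October 27, 1910: 365 days.
October 1910: 31 − 27 = 4 days remain.
November 1–2, 1910: 2 days.
Residual: 6 days.
Total: 1102 days.
1102 mod 7 = 3, so 3 days after Sunday is Wednesday.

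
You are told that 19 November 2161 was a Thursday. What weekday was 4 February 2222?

Monday

From November 19, 2161 to November 19, 2221: 60 years, of which 14 contain a Feb 29 — 46×365 + 14×366 = 21914 days.
(2200 is not a leap year (divisible by 100 but not 400).)
November 2221: 30 − 19 = 11 days remain.
Then December (31), January (31): 31 + 31 = 62 days.
February 1–4, 2222: 4 days (2222 is not a leap year).
Residual: 77 days.
Total: 21991 days.
21991 mod 7 = 4, so 4 days after Thursday is Monday.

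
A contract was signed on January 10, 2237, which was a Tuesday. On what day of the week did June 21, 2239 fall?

Friday

January 2237: 31 − 10 = 21 days remain.
Then 28 full months totalling 850 days.
June 1–21, 2239: 21 days.
Total: 21 + 850 + 21 = 892 days.
892 mod 7 = 3, so 3 days after Tuesday is Friday.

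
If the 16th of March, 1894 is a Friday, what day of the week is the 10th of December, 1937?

Friday

Day-of-year of March 16, 1894: 75.
Day-of-year of December 10, 1937: 344.
1894 has 365 days, so 365 − 75 = 290 days remain in 1894.
Full years 1895–1936: 32 common + 10 leap = 32×365 + 10×366 = 15340 days.
Total: 290 + 15340 + 344 = 15974 days.
15974 is a multiple of 7, so the 10th of December, 1937 falls on the same weekday: Friday.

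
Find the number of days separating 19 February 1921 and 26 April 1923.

796

Day-of-year of February 19, 1921: 50.
Day-of-year of April 26, 1923: 116.
1921 has 365 days, so 365 − 50 = 315 days remain in 1921.
Full years: 1922: 365. Sum = 365.
Total: 315 + 365 + 116 = 796 days.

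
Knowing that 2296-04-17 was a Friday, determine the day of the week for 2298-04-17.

Sunday

Day-of-year of April 17, 2296: 108.
Day-of-year of April 17, 2298: 107.
2296 has 366 days, so 366 − 108 = 258 days remain in 2296.
Full years: 2297: 365. Sum = 365.
Total: 258 + 365 + 107 = 730 days.
730 mod 7 = 2, so 2 days after Friday is Sunday.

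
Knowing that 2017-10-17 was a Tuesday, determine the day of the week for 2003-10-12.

Sunday

Count forward from the earlier date (October 12, 2003) to the later (October 17, 2017):
From October 12, 2003 to October 12, 2017: 14 years, of which 4 contain a Feb 29 — 10×365 + 4×366 = 5114 days.
Within October 2017: 17 − 12 = 5 days.
Total: 5119 days.
5119 mod 7 = 2, so 2 days before Tuesday is Sunday.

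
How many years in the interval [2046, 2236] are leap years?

46

Years divisible by 4: 2048, 2052, …, 2236 — 48 in all.
Of these, 2100, 2200 are divisible by 100 but not 400, so not leap.
Leap years: 48 − 2 = 46.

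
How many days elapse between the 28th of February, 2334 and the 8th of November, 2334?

February 2334: 28 − 28 = 0 days remain (2334 is not a leap year, so February has 28 days).
Then March (31), April (30), May (31), June (30), July (31), August (31), September (30), October (31): 31 + 30 + 31 + 30 + 31 + 31 + 30 + 31 = 245 days.
November 1–8, 2334: 8 days.
Total: 0 + 245 + 8 = 253 days.

253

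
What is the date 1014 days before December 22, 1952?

March 14, 1950

Count 1014 days before December 22, 1952:
Day-of-year of March 14, 1950: 73.
Day-of-year of December 22, 1952: 357.
1950 has 365 days, so 365 − 73 = 292 days remain in 1950.
Full years: 1951: 365. Sum = 365.
Total: 292 + 365 + 357 = 1014 days.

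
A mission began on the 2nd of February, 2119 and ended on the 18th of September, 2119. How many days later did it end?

February 2119: 28 − 2 = 26 days remain (2119 is not a leap year, so February has 28 days).
Then March (31), April (30), May (31), June (30), July (31), August (31): 31 + 30 + 31 + 30 + 31 + 31 = 184 days.
September 1–18, 2119: 18 days.
Total: 26 + 184 + 18 = 228 days.

228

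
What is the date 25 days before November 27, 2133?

November 2, 2133

Count 25 days before November 27, 2133:
Within November 2133: 27 − 2 = 25 days.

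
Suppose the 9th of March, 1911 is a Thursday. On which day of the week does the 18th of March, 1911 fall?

Saturday

Within March 1911: 18 − 9 = 9 days.
9 mod 7 = 2, so 2 days after Thursday is Saturday.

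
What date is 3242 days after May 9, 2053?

March 25, 2062

Count 3242 days after May 9, 2053:
From May 9, 2053 to May 9, 2061: 8 years, of which 2 contain a Feb 29 — 6×365 + 2×366 = 2922 days.
May 2061: 31 − 9 = 22 days remain.
Then 9 full months totalling 273 days.
March 1–25, 2062: 25 days.
Residual: 320 days.
Total: 3242 days.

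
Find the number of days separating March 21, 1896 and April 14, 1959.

23033

From March 21, 1896 to March 21, 1959: 63 years, of which 14 contain a Feb 29 — 49×365 + 14×366 = 23009 days.
(1900 is not a leap year (divisible by 100 but not 400).)
March 1959: 31 − 21 = 10 days remain.
April 1–14, 1959: 14 days.
Residual: 24 days.
Total: 23033 days.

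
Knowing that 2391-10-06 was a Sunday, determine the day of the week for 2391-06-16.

Sunday

Count forward from the earlier date (June 16, 2391) to the later (October 6, 2391):
June 2391: 30 − 16 = 14 days remain.
Then July (31), August (31), September (30): 31 + 31 + 30 = 92 days.
October 1–6, 2391: 6 days.
Total: 14 + 92 + 6 = 112 days.
112 is a multiple of 7, so 2391-06-16 falls on the same weekday: Sunday.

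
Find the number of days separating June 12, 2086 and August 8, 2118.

11744

From June 12, 2086 to June 12, 2118: 32 years, of which 7 contain a Feb 29 — 25×365 + 7×366 = 11687 days.
(2100 is not a leap year (divisible by 100 but not 400).)
June 2118: 30 − 12 = 18 days remain.
Then July (31): 31 days.
August 1–8, 2118: 8 days.
Residual: 57 days.
Total: 11744 days.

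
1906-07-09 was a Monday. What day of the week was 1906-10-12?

Friday

July 1906: 31 − 9 = 22 days remain.
Then August (31), September (30): 31 + 30 = 61 days.
October 1–12, 1906: 12 days.
Total: 22 + 61 + 12 = 95 days.
95 mod 7 = 4, so 4 days after Monday is Friday.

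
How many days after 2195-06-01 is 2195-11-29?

June 2195: 30 − 1 = 29 days remain.
Then July (31), August (31), September (30), October (31): 31 + 31 + 30 + 31 = 123 days.
November 1–29, 2195: 29 days.
Total: 29 + 123 + 29 = 181 days.

181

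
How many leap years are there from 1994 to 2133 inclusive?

34

Years divisible by 4: 1996, 2000, …, 2132 — 35 in all.
Of these, 2100 is divisible by 100 but not 400, so not leap.
2000 is divisible by 400, so still leap.
Leap years: 35 − 1 = 34.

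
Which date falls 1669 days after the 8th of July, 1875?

the 1st of February, 1880

Count 1669 days after July 8, 1875:
Day-of-year of July 8, 1875: 189.
Day-of-year of February 1, 1880: 32.
1875 has 365 days, so 365 − 189 = 176 days remain in 1875.
Full years: 1876: 366; 1877: 365; 1878: 365; 1879: 365. Sum = 1461.
Total: 176 + 1461 + 32 = 1669 days.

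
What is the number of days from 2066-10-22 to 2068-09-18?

Day-of-year of October 22, 2066: 295.
Day-of-year of September 18, 2068: 262.
2066 has 365 days, so 365 − 295 = 70 days remain in 2066.
Full years: 2067: 365. Sum = 365.
Total: 70 + 365 + 262 = 697 days.

697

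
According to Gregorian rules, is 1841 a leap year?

No

1841 is not a leap year.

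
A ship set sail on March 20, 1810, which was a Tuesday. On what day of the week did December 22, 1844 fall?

From March 20, 1810 to March 20, 1844: 34 years, of which 9 contain a Feb 29 — 25×365 + 9×366 = 12419 days.
March 1844: 31 − 20 = 11 days remain.
Then April (30), May (31), June (30), July (31), August (31), September (30), October (31), November (30): 30 + 31 + 30 + 31 + 31 + 30 + 31 + 30 = 244 days.
December 1–22, 1844: 22 days.
Residual: 277 days.
Total: 12696 days.
12696 mod 7 = 5, so 5 days after Tuesday is Sunday.

Sunday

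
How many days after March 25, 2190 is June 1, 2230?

From March 25, 2190 to March 25, 2230: 40 years, of which 9 contain a Feb 29 — 31×365 + 9×366 = 14609 days.
(2200 is not a leap year (divisible by 100 but not 400).)
March 2230: 31 − 25 = 6 days remain.
Then April (30), May (31): 30 + 31 = 61 days.
June 1, 2230: 1 day.
Residual: 68 days.
Total: 14677 days.

14677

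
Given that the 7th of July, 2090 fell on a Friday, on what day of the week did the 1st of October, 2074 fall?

Monday

Count forward from the earlier date (October 1, 2074) to the later (July 7, 2090):
Day-of-year of October 1, 2074: 274.
Day-of-year of July 7, 2090: 188.
2074 has 365 days, so 365 − 274 = 91 days remain in 2074.
Full years 2075–2089: 11 common + 4 leap = 11×365 + 4×366 = 5479 days.
Total: 91 + 5479 + 188 = 5758 days.
5758 mod 7 = 4, so 4 days before Friday is Monday.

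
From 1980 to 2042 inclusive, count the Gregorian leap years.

Years divisible by 4: 1980, 1984, …, 2040 — 16 in all.
2000 is divisible by 400, so still leap.
No century exceptions apply. Count: 16.

16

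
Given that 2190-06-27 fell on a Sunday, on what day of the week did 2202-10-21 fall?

From June 27, 2190 to June 27, 2202: 12 years, of which 2 contain a Feb 29 — 10×365 + 2×366 = 4382 days.
(2200 is not a leap year (divisible by 100 but not 400).)
June 2202: 30 − 27 = 3 days remain.
Then July (31), August (31), September (30): 31 + 31 + 30 = 92 days.
October 1–21, 2202: 21 days.
Residual: 116 days.
Total: 4498 days.
4498 mod 7 = 4, so 4 days after Sunday is Thursday.

Thursday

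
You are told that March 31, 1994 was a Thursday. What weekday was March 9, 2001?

Friday

Day-of-year of March 31, 1994: 90.
Day-of-year of March 9, 2001: 68.
1994 has 365 days, so 365 − 90 = 275 days remain in 1994.
Full years: 1995: 365; 1996: 366; 1997: 365; 1998: 365; 1999: 365; 2000: 366. Sum = 2192.
Total: 275 + 2192 + 68 = 2535 days.
2535 mod 7 = 1, so 1 day after Thursday is Friday.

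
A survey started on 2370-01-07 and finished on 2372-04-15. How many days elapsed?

829

January 2370: 31 − 7 = 24 days remain.
Then 26 full months totalling 790 days.
April 1–15, 2372: 15 days.
Total: 24 + 790 + 15 = 829 days.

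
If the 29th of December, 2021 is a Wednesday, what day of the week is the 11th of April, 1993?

Sunday

Count forward from the earlier date (April 11, 1993) to the later (December 29, 2021):
From April 11, 1993 to April 11, 2021: 28 years, of which 7 contain a Feb 29 — 21×365 + 7×366 = 10227 days.
(2000 is a leap year (divisible by 400).)
April 2021: 30 − 11 = 19 days remain.
Then May (31), June (30), July (31), August (31), September (30), October (31), November (30): 31 + 30 + 31 + 31 + 30 + 31 + 30 = 214 days.
December 1–29, 2021: 29 days.
Residual: 262 days.
Total: 10489 days.
10489 mod 7 = 3, so 3 days before Wednesday is Sunday.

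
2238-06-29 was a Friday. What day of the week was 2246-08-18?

Day-of-year of June 29, 2238: 180.
Day-of-year of August 18, 2246: 230.
2238 has 365 days, so 365 − 180 = 185 days remain in 2238.
Full years 2239–2245: 5 common + 2 leap = 5×365 + 2×366 = 2557 days.
Total: 185 + 2557 + 230 = 2972 days.
2972 mod 7 = 4, so 4 days after Friday is Tuesday.

Tuesday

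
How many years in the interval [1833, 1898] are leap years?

Years divisible by 4: 1836, 1840, …, 1896 — 16 in all.
No century exceptions apply. Count: 16.

16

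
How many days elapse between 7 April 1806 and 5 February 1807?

April 1806: 30 − 7 = 23 days remain.
Then 9 full months totalling 276 days.
February 1–5, 1807: 5 days (1807 is not a leap year).
Total: 23 + 276 + 5 = 304 days.

304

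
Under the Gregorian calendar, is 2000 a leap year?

Yes

2000 is a leap year (divisible by 400).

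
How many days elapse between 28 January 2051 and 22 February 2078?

Day-of-year of January 28, 2051: 28.
Day-of-year of February 22, 2078: 53.
2051 has 365 days, so 365 − 28 = 337 days remain in 2051.
Full years 2052–2077: 19 common + 7 leap = 19×365 + 7×366 = 9497 days.
Total: 337 + 9497 + 53 = 9887 days.

9887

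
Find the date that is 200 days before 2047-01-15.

2046-06-29

Count 200 days before January 15, 2047:
Day-of-year of June 29, 2046: 180.
Day-of-year of January 15, 2047: 15.
2046 has 365 days, so 365 − 180 = 185 days remain in 2046.
Total: 185 + 15 = 200 days.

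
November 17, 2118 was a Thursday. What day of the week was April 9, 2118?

Saturday

Count forward from the earlier date (April 9, 2118) to the later (November 17, 2118):
April 2118: 30 − 9 = 21 days remain.
Then May (31), June (30), July (31), August (31), September (30), October (31): 31 + 30 + 31 + 31 + 30 + 31 = 184 days.
November 1–17, 2118: 17 days.
Total: 21 + 184 + 17 = 222 days.
222 mod 7 = 5, so 5 days before Thursday is Saturday.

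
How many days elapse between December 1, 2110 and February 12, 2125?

Day-of-year of December 1, 2110: 335.
Day-of-year of February 12, 2125: 43.
2110 has 365 days, so 365 − 335 = 30 days remain in 2110.
Full years 2111–2124: 10 common + 4 leap = 10×365 + 4×366 = 5114 days.
Total: 30 + 5114 + 43 = 5187 days.

5187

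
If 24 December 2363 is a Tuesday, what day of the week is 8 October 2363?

Tuesday

Count forward from the earlier date (October 8, 2363) to the later (December 24, 2363):
October 2363: 31 − 8 = 23 days remain.
Then November (30): 30 days.
December 1–24, 2363: 24 days.
Total: 23 + 30 + 24 = 77 days.
77 is a multiple of 7, so 8 October 2363 falls on the same weekday: Tuesday.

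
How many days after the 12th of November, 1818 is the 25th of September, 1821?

Day-of-year of November 12, 1818: 316.
Day-of-year of September 25, 1821: 268.
1818 has 365 days, so 365 − 316 = 49 days remain in 1818.
Full years: 1819: 365; 1820: 366. Sum = 731.
Total: 49 + 731 + 268 = 1048 days.

1048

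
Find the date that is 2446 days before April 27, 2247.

August 15, 2240

Count 2446 days before April 27, 2247:
Day-of-year of August 15, 2240: 228.
Day-of-year of April 27, 2247: 117.
2240 has 366 days, so 366 − 228 = 138 days remain in 2240.
Full years: 2241: 365; 2242: 365; 2243: 365; 2244: 366; 2245: 365; 2246: 365. Sum = 2191.
Total: 138 + 2191 + 117 = 2446 days.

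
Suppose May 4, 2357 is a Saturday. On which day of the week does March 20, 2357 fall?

Count forward from the earlier date (March 20, 2357) to the later (May 4, 2357):
March 2357: 31 − 20 = 11 days remain.
Then April (30): 30 days.
May 1–4, 2357: 4 days.
Total: 11 + 30 + 4 = 45 days.
45 mod 7 = 3, so 3 days before Saturday is Wednesday.

Wednesday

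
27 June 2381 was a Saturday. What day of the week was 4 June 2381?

Count forward from the earlier date (June 4, 2381) to the later (June 27, 2381):
Within June 2381: 27 − 4 = 23 days.
23 mod 7 = 2, so 2 days before Saturday is Thursday.

Thursday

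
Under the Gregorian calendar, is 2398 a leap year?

2398 is not a leap year.

No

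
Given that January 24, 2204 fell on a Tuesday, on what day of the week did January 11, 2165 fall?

Count forward from the earlier date (January 11, 2165) to the later (January 24, 2204):
From January 11, 2165 to January 11, 2204: 39 years, of which 8 contain a Feb 29 — 31×365 + 8×366 = 14243 days.
(2200 is not a leap year (divisible by 100 but not 400).)
Within January 2204: 24 − 11 = 13 days.
Total: 14256 days.
14256 mod 7 = 4, so 4 days before Tuesday is Friday.

Friday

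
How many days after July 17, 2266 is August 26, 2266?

July 2266: 31 − 17 = 14 days remain.
August 1–26, 2266: 26 days.
Total: 14 + 26 = 40 days.

40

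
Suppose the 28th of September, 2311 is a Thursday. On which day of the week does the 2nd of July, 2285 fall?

Count forward from the earlier date (July 2, 2285) to the later (September 28, 2311):
Day-of-year of July 2, 2285: 183.
Day-of-year of September 28, 2311: 271.
2285 has 365 days, so 365 − 183 = 182 days remain in 2285.
Full years 2286–2310: 20 common + 5 leap = 20×365 + 5×366 = 9130 days.
Total: 182 + 9130 + 271 = 9583 days.
9583 is a multiple of 7, so the 2nd of July, 2285 falls on the same weekday: Thursday.

Thursday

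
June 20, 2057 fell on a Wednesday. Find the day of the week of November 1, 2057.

June 2057: 30 − 20 = 10 days remain.
Then July (31), August (31), September (30), October (31): 31 + 31 + 30 + 31 = 123 days.
November 1, 2057: 1 day.
Total: 10 + 123 + 1 = 134 days.
134 mod 7 = 1, so 1 day after Wednesday is Thursday.

Thursday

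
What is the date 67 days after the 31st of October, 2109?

the 6th of January, 2110

Count 67 days after October 31, 2109:
October 2109: 31 − 31 = 0 days remain.
Then November (30), December (31): 30 + 31 = 61 days.
January 1–6, 2110: 6 days.
Total: 0 + 61 + 6 = 67 days.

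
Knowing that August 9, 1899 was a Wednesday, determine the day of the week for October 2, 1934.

Day-of-year of August 9, 1899: 221.
Day-of-year of October 2, 1934: 275.
1899 has 365 days, so 365 − 221 = 144 days remain in 1899.
Full years 1900–1933: 26 common + 8 leap = 26×365 + 8×366 = 12418 days.
Total: 144 + 12418 + 275 = 12837 days.
12837 mod 7 = 6, so 6 days after Wednesday is Tuesday.

Tuesday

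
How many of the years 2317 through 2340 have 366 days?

6

Years divisible by 4 in [2317, 2340]: 2320, 2324, 2328, 2332, 2336, 2340.
No century exceptions apply. Count: 6.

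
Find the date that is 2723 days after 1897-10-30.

1905-04-15

Count 2723 days after October 30, 1897:
From October 30, 1897 to October 30, 1904: 7 years, of which 1 contains a Feb 29 — 6×365 + 1×366 = 2556 days.
(1900 is not a leap year (divisible by 100 but not 400).)
October 1904: 31 − 30 = 1 day remains.
Then November (30), December (31), January (31), February 1905 (28), March (31): 30 + 31 + 31 + 28 + 31 = 151 days.
April 1–15, 1905: 15 days.
Residual: 167 days.
Total: 2723 days.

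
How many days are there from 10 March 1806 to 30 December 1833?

10157

Day-of-year of March 10, 1806: 69.
Day-of-year of December 30, 1833: 364.
1806 has 365 days, so 365 − 69 = 296 days remain in 1806.
Full years 1807–1832: 19 common + 7 leap = 19×365 + 7×366 = 9497 days.
Total: 296 + 9497 + 364 = 10157 days.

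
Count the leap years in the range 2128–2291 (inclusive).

40

Years divisible by 4: 2128, 2132, …, 2288 — 41 in all.
Of these, 2200 is divisible by 100 but not 400, so not leap.
Leap years: 41 − 1 = 40.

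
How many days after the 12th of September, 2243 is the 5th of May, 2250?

2427

Day-of-year of September 12, 2243: 255.
Day-of-year of May 5, 2250: 125.
2243 has 365 days, so 365 − 255 = 110 days remain in 2243.
Full years: 2244: 366; 2245: 365; 2246: 365; 2247: 365; 2248: 366; 2249: 365. Sum = 2192.
Total: 110 + 2192 + 125 = 2427 days.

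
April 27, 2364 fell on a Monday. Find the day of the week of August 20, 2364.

April 2364: 30 − 27 = 3 days remain.
Then May (31), June (30), July (31): 31 + 30 + 31 = 92 days.
August 1–20, 2364: 20 days.
Total: 3 + 92 + 20 = 115 days.
115 mod 7 = 3, so 3 days after Monday is Thursday.

Thursday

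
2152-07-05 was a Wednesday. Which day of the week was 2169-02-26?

From July 5, 2152 to July 5, 2168: 16 years, of which 4 contain a Feb 29 — 12×365 + 4×366 = 5844 days.
July 2168: 31 − 5 = 26 days remain.
Then August (31), September (30), October (31), November (30), December (31), January (31): 31 + 30 + 31 + 30 + 31 + 31 = 184 days.
February 1–26, 2169: 26 days (2169 is not a leap year).
Residual: 236 days.
Total: 6080 days.
6080 mod 7 = 4, so 4 days after Wednesday is Sunday.

Sunday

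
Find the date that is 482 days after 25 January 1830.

22 May 1831

Count 482 days after January 25, 1830:
Day-of-year of January 25, 1830: 25.
Day-of-year of May 22, 1831: 142.
1830 has 365 days, so 365 − 25 = 340 days remain in 1830.
Total: 340 + 142 = 482 days.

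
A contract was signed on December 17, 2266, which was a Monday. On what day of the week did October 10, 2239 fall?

Thursday

Count forward from the earlier date (October 10, 2239) to the later (December 17, 2266):
Day-of-year of October 10, 2239: 283.
Day-of-year of December 17, 2266: 351.
2239 has 365 days, so 365 − 283 = 82 days remain in 2239.
Full years 2240–2265: 19 common + 7 leap = 19×365 + 7×366 = 9497 days.
Total: 82 + 9497 + 351 = 9930 days.
9930 mod 7 = 4, so 4 days before Monday is Thursday.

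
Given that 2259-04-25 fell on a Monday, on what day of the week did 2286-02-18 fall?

Thursday

From April 25, 2259 to April 25, 2285: 26 years, of which 7 contain a Feb 29 — 19×365 + 7×366 = 9497 days.
April 2285: 30 − 25 = 5 days remain.
Then 9 full months totalling 276 days.
February 1–18, 2286: 18 days (2286 is not a leap year).
Residual: 299 days.
Total: 9796 days.
9796 mod 7 = 3, so 3 days after Monday is Thursday.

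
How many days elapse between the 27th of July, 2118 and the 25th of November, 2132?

Day-of-year of July 27, 2118: 208.
Day-of-year of November 25, 2132: 330.
2118 has 365 days, so 365 − 208 = 157 days remain in 2118.
Full years 2119–2131: 10 common + 3 leap = 10×365 + 3×366 = 4748 days.
Total: 157 + 4748 + 330 = 5235 days.

5235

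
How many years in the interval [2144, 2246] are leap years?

25

Years divisible by 4: 2144, 2148, …, 2244 — 26 in all.
Of these, 2200 is divisible by 100 but not 400, so not leap.
Leap years: 26 − 1 = 25.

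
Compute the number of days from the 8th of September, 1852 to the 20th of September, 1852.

12

Within September 1852: 20 − 8 = 12 days.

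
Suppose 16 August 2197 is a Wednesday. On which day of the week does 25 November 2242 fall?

From August 16, 2197 to August 16, 2242: 45 years, of which 10 contain a Feb 29 — 35×365 + 10×366 = 16435 days.
(2200 is not a leap year (divisible by 100 but not 400).)
August 2242: 31 − 16 = 15 days remain.
Then September (30), October (31): 30 + 31 = 61 days.
November 1–25, 2242: 25 days.
Residual: 101 days.
Total: 16536 days.
16536 mod 7 = 2, so 2 days after Wednesday is Friday.

Friday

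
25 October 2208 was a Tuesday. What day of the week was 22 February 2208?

Count forward from the earlier date (February 22, 2208) to the later (October 25, 2208):
February 2208: 29 − 22 = 7 days remain (2208 is a leap year, so February has 29 days).
Then March (31), April (30), May (31), June (30), July (31), August (31), September (30): 31 + 30 + 31 + 30 + 31 + 31 + 30 = 214 days.
October 1–25, 2208: 25 days.
Total: 7 + 214 + 25 = 246 days.
246 mod 7 = 1, so 1 day before Tuesday is Monday.

Monday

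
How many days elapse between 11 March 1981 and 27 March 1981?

Within March 1981: 27 − 11 = 16 days.

16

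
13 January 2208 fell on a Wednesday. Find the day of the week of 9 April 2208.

Saturday

January 2208: 31 − 13 = 18 days remain.
Then February 2208 (29), March (31): 29 + 31 = 60 days.
April 1–9, 2208: 9 days.
Total: 18 + 60 + 9 = 87 days.
87 mod 7 = 3, so 3 days after Wednesday is Saturday.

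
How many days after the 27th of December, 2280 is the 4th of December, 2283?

1072

December 27, 2280 → December 27, 2281: 365 days.
December 27, 2281 → December 27, 2282: 365 days.
December 2282: 31 − 27 = 4 days remain.
Then 11 full months totalling 334 days.
December 1–4, 2283: 4 days.
Residual: 342 days.
Total: 1072 days.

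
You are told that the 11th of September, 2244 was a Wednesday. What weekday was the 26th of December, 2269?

Sunday

Day-of-year of September 11, 2244: 255.
Day-of-year of December 26, 2269: 360.
2244 has 366 days, so 366 − 255 = 111 days remain in 2244.
Full years 2245–2268: 18 common + 6 leap = 18×365 + 6×366 = 8766 days.
Total: 111 + 8766 + 360 = 9237 days.
9237 mod 7 = 4, so 4 days after Wednesday is Sunday.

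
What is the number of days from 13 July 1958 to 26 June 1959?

348

July 1958: 31 − 13 = 18 days remain.
Then 10 full months totalling 304 days.
June 1–26, 1959: 26 days.
Total: 18 + 304 + 26 = 348 days.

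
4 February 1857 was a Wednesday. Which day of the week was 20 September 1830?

Monday

Count forward from the earlier date (September 20, 1830) to the later (February 4, 1857):
Day-of-year of September 20, 1830: 263.
Day-of-year of February 4, 1857: 35.
1830 has 365 days, so 365 − 263 = 102 days remain in 1830.
Full years 1831–1856: 19 common + 7 leap = 19×365 + 7×366 = 9497 days.
Total: 102 + 9497 + 35 = 9634 days.
9634 mod 7 = 2, so 2 days before Wednesday is Monday.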